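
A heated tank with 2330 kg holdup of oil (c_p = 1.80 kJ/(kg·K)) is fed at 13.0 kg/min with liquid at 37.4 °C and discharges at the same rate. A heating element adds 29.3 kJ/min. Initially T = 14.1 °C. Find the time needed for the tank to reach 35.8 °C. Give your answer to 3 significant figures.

386 min

Heat balance on the well-mixed liquid: M c_p dT/dt = ṁ c_p (T_in − T) + 29.3.
τ = M/ṁ = 179.23 min; T_ss = T_in + Q̇/(ṁ c_p) = 38.652 °C.
T(t) = T_ss + (T₀ − T_ss) e^(−t/τ). Set T = 35.8:
e^(−t/τ) = (35.8 − 38.652)/(14.1 − 38.652) = 0.11617
t = −179.23 · ln(0.11617) = 385.84 min.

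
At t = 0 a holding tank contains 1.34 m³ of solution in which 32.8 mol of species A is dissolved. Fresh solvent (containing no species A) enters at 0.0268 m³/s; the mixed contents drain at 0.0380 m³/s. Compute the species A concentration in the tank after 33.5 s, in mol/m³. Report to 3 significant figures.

Let m(t) be the amount of species A. Volume: V(t) = V₀ + (Q_in − Q_out) t = 1.34 − 0.011200 t; V(33.5) = 0.96480 m³.
Solute balance: dm/dt = 0 − Q_out C = −Q_out m/V(t).
dm/m = −Q_out dt/(V₀ − 0.011200 t); integrating gives ln(m/m₀) = −(Q_out/(Q_in−Q_out)) ln(V/V₀).
m = m₀ (V₀/V)^(Q_out/(Q_in−Q_out)) = 32.8 × (1.34/0.96480)^(-3.3929) = 10.760 mol.
C = m/V = 10.760/0.96480 = 11.153 mol/m³.

11.2 mol/m³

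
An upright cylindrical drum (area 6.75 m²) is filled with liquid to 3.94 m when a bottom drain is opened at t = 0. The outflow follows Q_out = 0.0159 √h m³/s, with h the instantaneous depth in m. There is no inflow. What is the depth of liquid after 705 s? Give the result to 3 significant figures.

1.33 m

Volume balance on the tank: A dh/dt = −0.0159 √h.
∫ h^(−1/2) dh = −(0.0159/A) ∫ dt, giving 2√h = 2√h₀ − (0.0159/A) t.
√h = √3.94 − 0.0159·705/(2·6.75) = 1.9849 − 0.83033 = 1.1546.
h = 1.1546² = 1.3331 m.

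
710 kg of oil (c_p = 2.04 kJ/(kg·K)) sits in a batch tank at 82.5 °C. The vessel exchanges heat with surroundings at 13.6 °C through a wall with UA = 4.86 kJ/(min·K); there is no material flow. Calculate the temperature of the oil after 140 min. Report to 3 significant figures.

Lumped-capacitance energy balance: M c_p dT/dt = UA(T_amb − T).
dT/dt = (T_ss − T)/τ with T_ss = T_amb = 13.600 °C, τ = M c_p/UA = 710·2.04/4.86 = 298.02 min.
Integrating: T(t) = T_ss + (T₀ − T_ss) e^(−t/τ).
T(140) = 13.600 + (68.900)·0.62515 = 56.673 °C.

56.7 °C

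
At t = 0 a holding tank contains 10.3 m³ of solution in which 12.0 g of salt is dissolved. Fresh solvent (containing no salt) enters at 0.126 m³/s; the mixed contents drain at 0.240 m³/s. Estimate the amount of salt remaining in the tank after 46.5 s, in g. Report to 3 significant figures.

Let m(t) be the amount of salt. Volume: V(t) = V₀ + (Q_in − Q_out) t = 10.3 − 0.11400 t; V(46.5) = 4.9990 m³.
Species balance (pure solvent in): dm/dt = −Q_out · m/V(t).
dm/m = −Q_out dt/(V₀ − 0.11400 t); integrating gives ln(m/m₀) = −(Q_out/(Q_in−Q_out)) ln(V/V₀).
m = m₀ (V₀/V)^(Q_out/(Q_in−Q_out)) = 12.0 × (10.3/4.9990)^(-2.1053) = 2.6195 g.

2.62 g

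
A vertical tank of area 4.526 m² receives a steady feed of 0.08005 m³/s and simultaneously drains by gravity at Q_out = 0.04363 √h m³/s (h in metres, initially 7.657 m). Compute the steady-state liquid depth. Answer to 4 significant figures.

3.366 m

Level balance: A dh/dt = 0.08005 − 0.04363 √h. Setting dh/dt = 0:
Q_in = 0.04363 √h_ss ⇒ √h_ss = 0.08005/0.04363 = 1.83475.
h_ss = 1.83475² = 3.36630 m. (Since h₀ = 7.657 m > h_ss, the level will fall toward this value.)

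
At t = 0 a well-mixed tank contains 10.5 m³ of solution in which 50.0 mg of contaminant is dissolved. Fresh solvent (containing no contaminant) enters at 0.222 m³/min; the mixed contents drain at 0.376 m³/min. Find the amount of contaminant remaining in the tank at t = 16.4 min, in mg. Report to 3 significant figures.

Total volume: dV/dt = Q_in − Q_out = -0.15400 m³/min, so V(t) = 10.5 − 0.15400 t and V(16.4) = 7.9744 m³.
No contaminant enters, so dm/dt = −Q_out · (m/V).
dm/m = −Q_out dt/(V₀ − 0.15400 t); integrating gives ln(m/m₀) = −(Q_out/(Q_in−Q_out)) ln(V/V₀).
m = m₀ (V₀/V)^(Q_out/(Q_in−Q_out)) = 50.0 × (10.5/7.9744)^(-2.4416) = 25.540 mg.

25.5 mg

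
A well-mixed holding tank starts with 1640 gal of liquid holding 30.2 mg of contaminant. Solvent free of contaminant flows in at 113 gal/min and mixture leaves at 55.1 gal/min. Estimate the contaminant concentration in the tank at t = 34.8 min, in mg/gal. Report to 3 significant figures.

0.00385 mg/gal

Let m(t) be the amount of contaminant. Volume: V(t) = V₀ + (Q_in − Q_out) t = 1640 + 57.900 t; V(34.8) = 3654.9 gal.
Species balance (pure solvent in): dm/dt = −Q_out · m/V(t).
Separate: dm/m = −Q_out dt/V(t) ⇒ ln(m/m₀) = −(Q_out/(Q_in−Q_out)) ln(V/V₀).
m = m₀ (V₀/V)^(Q_out/(Q_in−Q_out)) = 30.2 × (1640/3654.9)^(0.95164) = 14.087 mg.
C = m/V = 14.087/3654.9 = 0.0038541 mg/gal.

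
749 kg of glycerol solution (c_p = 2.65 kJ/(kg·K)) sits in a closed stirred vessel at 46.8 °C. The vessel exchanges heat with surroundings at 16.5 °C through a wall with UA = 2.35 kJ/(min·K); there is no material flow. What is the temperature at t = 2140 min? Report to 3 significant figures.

Lumped-capacitance energy balance: M c_p dT/dt = UA(T_amb − T).
dT/dt = (T_ss − T)/τ with T_ss = T_amb = 16.500 °C, τ = M c_p/UA = 749·2.65/2.35 = 844.62 min.
This is linear first-order; T(t) = T_ss + (T₀ − T_ss) e^(−t/τ).
T(2140) = 16.500 + (30.300)·0.079365 = 18.905 °C.

18.9 °C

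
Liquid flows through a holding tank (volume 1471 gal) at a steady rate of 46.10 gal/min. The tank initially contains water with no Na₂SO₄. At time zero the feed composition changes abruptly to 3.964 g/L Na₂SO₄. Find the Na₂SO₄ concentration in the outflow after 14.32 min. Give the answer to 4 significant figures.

1.433 g/L

Mass balance on the solute (V constant): V dC/dt = Q(C_in − C).
Rewrite as dC/dt + C/τ = C_in/τ, τ = V/Q = 31.9089 min.
Solution: C(t) = C_in + (C₀ − C_in) e^(−t/τ).
C(14.32) = 3.964 + (0 − 3.964)·e^(−14.32/31.9089) = 3.964 + (-3.96400)·0.638408 = 1.43335 g/L.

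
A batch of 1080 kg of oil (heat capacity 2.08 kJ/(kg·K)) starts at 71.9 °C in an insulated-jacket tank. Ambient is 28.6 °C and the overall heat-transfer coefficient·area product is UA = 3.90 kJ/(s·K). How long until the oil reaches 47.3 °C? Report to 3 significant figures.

484 s

Heat balance on the well-mixed liquid: M c_p dT/dt = −UA(T − T_amb).
τ = M c_p/UA = 576.00 s; T_ss = T_amb = 28.600 °C.
T(t) = T_ss + (T₀ − T_ss)e^(−t/τ); set T = 47.3:
t = −τ ln[(T − T_ss)/(T₀ − T_ss)] = −576.00 · ln(0.43187) = 483.63 s.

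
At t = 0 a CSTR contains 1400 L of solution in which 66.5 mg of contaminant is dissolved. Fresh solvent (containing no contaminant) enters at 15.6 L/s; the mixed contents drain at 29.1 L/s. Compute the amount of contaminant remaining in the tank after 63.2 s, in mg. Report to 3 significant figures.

Total volume: dV/dt = Q_in − Q_out = -13.500 L/s, so V(t) = 1400 − 13.500 t and V(63.2) = 546.80 L.
Solute balance: dm/dt = 0 − Q_out C = −Q_out m/V(t).
Separate: dm/m = −Q_out dt/V(t) ⇒ ln(m/m₀) = −(Q_out/(Q_in−Q_out)) ln(V/V₀).
m = m₀ (V₀/V)^(Q_out/(Q_in−Q_out)) = 66.5 × (1400/546.80)^(-2.1556) = 8.7641 mg.

8.76 mg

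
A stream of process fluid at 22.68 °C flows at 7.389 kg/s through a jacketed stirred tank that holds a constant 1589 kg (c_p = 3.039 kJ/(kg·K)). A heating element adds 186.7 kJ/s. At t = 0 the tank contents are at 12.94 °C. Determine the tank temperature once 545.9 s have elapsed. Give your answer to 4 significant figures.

First-law balance (no shaft work): M c_p dT/dt = ṁ c_p (T_in − T) + 186.7.
Rearrange: dT/dt = (T_ss − T)/τ with τ = M/ṁ = 215.049 s and T_ss = T_in + Q̇/(ṁ c_p) = 30.9943 °C.
T approaches T_ss exponentially: T(t) = T_ss + (T₀ − T_ss) e^(−t/τ).
T(545.9) = 30.9943 + (-18.0543)·e^(−545.9/215.049) = 30.9943 + (-18.0543)·0.0789859 = 29.5683 °C.

29.57 °C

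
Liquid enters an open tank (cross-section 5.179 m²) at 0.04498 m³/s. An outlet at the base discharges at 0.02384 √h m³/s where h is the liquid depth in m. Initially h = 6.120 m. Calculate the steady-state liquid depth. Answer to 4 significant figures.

Accumulation of liquid (constant cross-section A): A dh/dt = Q_in − 0.02384 √h. At steady state dh/dt = 0:
Q_in = 0.02384 √h_ss ⇒ √h_ss = 0.04498/0.02384 = 1.88674.
h_ss = 1.88674² = 3.55981 m. (Since h₀ = 6.120 m > h_ss, the level will fall toward this value.)

3.560 m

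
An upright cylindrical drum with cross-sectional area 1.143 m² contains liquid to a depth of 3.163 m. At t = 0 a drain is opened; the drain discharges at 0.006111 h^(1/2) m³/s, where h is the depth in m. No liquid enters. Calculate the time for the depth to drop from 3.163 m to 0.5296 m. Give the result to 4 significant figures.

With no inflow, A dh/dt = −0.006111 √h.
This is separable: 2 d(√h)/dt = −0.006111/A, so √h = √h₀ − (0.006111/(2A)) t.
t = 2A(√h₀ − √h)/0.006111 = 2·1.143·(√3.163 − √0.5296)/0.006111
  = 2.28600 × (1.77848 − 0.727736) / 0.006111 = 393.063 s.

393.1 s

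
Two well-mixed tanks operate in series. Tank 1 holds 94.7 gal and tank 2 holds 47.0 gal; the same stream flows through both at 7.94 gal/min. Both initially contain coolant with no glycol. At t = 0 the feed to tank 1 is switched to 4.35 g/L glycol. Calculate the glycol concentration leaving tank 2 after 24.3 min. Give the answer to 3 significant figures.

Each tank obeys Vᵢ dCᵢ/dt = Q(Cᵢ₋₁ − Cᵢ), so τᵢ = Vᵢ/Q.
τ₁ = 94.7/7.94 = 11.927 min; τ₂ = 47.0/7.94 = 5.9194 min.
Solving the cascade with C₁(0)=C₂(0)=0 gives C₂(t) = C_in[1 − (τ₁ e^(−t/τ₁) − τ₂ e^(−t/τ₂))/(τ₁ − τ₂)].
At t = 24.3: e^(−t/τ₁) = 0.13037, e^(−t/τ₂) = 0.016488.
C₂ = 4.35·[1 − (11.927·0.13037 − 5.9194·0.016488)/(6.0076)] = 4.35·0.75742 = 3.2948 g/L.

3.29 g/L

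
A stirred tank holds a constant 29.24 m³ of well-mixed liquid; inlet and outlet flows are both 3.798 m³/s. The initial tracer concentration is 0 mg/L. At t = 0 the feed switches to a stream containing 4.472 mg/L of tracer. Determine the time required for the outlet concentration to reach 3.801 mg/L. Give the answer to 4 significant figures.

14.60 s

Species balance on the tank: V dC/dt = Q(C_in − C), so τ = V/Q = 7.69879 s.
C(t) = C_in + (C₀ − C_in) e^(−t/τ). Set C = 3.801 and solve for t:
e^(−t/τ) = (C − C_in)/(C₀ − C_in) = (3.801 − 4.472)/(0 − 4.472) = 0.150045
t = −τ ln(…) = 7.69879 × 1.89682 = 14.6032 s.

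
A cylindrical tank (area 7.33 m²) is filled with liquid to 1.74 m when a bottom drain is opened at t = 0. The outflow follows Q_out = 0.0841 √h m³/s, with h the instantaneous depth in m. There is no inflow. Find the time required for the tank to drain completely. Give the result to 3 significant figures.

Volume balance on the tank: A dh/dt = −0.0841 √h.
Separate and integrate: 2(√h − √h₀) = −(0.0841/A) t.
Tank is empty when √h = 0: t_empty = 2A√h₀/0.0841.
t_empty = 2·7.33·√1.74/0.0841 = 14.660·1.3191/0.0841 = 229.94 s.

230 s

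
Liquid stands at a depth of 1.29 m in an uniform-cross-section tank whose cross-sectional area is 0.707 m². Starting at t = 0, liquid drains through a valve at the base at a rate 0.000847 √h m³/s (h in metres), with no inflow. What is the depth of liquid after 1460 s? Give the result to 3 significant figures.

A dh/dt = −Q_out = −0.000847 √h.
This is separable: 2 d(√h)/dt = −0.000847/A, so √h = √h₀ − (0.000847/(2A)) t.
√h = √1.29 − 0.000847·1460/(2·0.707) = 1.1358 − 0.87455 = 0.26123.
h = 0.26123² = 0.068240 m.

0.0682 m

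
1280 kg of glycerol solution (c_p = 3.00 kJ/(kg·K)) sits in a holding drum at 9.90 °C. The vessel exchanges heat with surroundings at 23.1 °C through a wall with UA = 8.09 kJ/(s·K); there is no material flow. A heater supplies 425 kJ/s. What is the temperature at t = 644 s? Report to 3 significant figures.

Lumped-capacitance energy balance: M c_p dT/dt = UA(T_amb − T) + Q̇.
dT/dt = (T_ss − T)/τ with T_ss = T_amb + Q̇/UA = 23.1 + 425/8.09 = 75.634 °C, τ = M c_p/UA = 1280·3.00/8.09 = 474.66 s.
T approaches T_ss exponentially: T(t) = T_ss + (T₀ − T_ss) e^(−t/τ).
T(644) = 75.634 + (-65.734)·0.25749 = 58.708 °C.

58.7 °C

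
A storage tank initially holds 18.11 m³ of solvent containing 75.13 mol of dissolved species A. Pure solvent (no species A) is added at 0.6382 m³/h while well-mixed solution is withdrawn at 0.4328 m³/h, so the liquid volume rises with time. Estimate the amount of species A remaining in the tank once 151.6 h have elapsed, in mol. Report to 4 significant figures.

9.127 mol

Total volume: dV/dt = Q_in − Q_out = 0.205400 m³/h, so V(t) = 18.11 + 0.205400 t and V(151.6) = 49.2486 m³.
Solute balance: dm/dt = 0 − Q_out C = −Q_out m/V(t).
Separate: dm/m = −Q_out dt/V(t) ⇒ ln(m/m₀) = −(Q_out/(Q_in−Q_out)) ln(V/V₀).
m = m₀ (V₀/V)^(Q_out/(Q_in−Q_out)) = 75.13 × (18.11/49.2486)^(2.10711) = 9.12696 mol.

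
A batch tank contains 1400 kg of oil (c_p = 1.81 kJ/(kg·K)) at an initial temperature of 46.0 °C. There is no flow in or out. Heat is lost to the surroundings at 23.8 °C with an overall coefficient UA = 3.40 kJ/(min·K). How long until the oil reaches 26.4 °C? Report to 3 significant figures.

1600 min

M c_p dT/dt = −UA(T − T_amb).
τ = M c_p/UA = 745.29 min; T_ss = T_amb = 23.800 °C.
T(t) = T_ss + (T₀ − T_ss)e^(−t/τ); set T = 26.4:
t = −τ ln[(T − T_ss)/(T₀ − T_ss)] = −745.29 · ln(0.11712) = 1598.3 min.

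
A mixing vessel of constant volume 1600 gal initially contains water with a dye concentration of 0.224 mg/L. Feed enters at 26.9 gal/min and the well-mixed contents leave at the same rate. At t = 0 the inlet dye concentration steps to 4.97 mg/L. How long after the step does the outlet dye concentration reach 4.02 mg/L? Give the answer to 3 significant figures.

Species balance on the tank: V dC/dt = Q(C_in − C), so τ = V/Q = 59.480 min.
C(t) = C_in + (C₀ − C_in) e^(−t/τ). Set C = 4.02 and solve for t:
e^(−t/τ) = (C − C_in)/(C₀ − C_in) = (4.02 − 4.97)/(0.224 − 4.97) = 0.20017
t = −τ ln(…) = 59.480 × 1.6086 = 95.679 min.

95.7 min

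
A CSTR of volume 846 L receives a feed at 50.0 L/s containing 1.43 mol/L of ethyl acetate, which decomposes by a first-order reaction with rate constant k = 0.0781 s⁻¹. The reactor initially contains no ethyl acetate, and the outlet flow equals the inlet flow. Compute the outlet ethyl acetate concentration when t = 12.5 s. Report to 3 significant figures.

0.505 mol/L

Accumulation = in − out − consumed: V dC/dt = Q C_in − Q C − k V C.
dC/dt = (Q/V) C_in − (Q/V + k) C; effective rate a = Q/V + k = 0.059102 + 0.0781 = 0.13720 s⁻¹.
C_ss = Q C_in/(Q + kV) = 0.61599 mol/L; C(t) = C_ss + (C₀ − C_ss) e^(−a t).
C(12.5) = 0.61599 + (-0.61599)·e^(−0.13720·12.5) = 0.61599 + (-0.61599)·0.17996 = 0.50514 mol/L.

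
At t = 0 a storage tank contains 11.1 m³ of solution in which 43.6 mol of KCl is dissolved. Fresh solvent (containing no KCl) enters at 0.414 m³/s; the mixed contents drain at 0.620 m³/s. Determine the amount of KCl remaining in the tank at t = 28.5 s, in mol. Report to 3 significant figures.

Let m(t) be the amount of KCl. Volume: V(t) = V₀ + (Q_in − Q_out) t = 11.1 − 0.20600 t; V(28.5) = 5.2290 m³.
No KCl enters, so dm/dt = −Q_out · (m/V).
dm/m = −Q_out dt/(V₀ − 0.20600 t); integrating gives ln(m/m₀) = −(Q_out/(Q_in−Q_out)) ln(V/V₀).
m = m₀ (V₀/V)^(Q_out/(Q_in−Q_out)) = 43.6 × (11.1/5.2290)^(-3.0097) = 4.5248 mol.

4.52 mol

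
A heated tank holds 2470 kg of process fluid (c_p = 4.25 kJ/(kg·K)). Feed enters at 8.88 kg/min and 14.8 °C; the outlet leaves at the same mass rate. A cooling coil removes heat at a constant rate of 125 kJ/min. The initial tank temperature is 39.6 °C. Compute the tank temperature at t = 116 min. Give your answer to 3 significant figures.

Heat balance on the well-mixed liquid: M c_p dT/dt = ṁ c_p (T_in − T) − 125.
τ = M/ṁ = 278.15 min; T_ss = T_in − Q̇/(ṁ c_p) = 14.8 − 125/(8.88·4.25) = 11.488 °C.
Solution: T(t) = T_ss + (T₀ − T_ss) e^(−t/τ).
T(116) = 11.488 + (28.112)·e^(−116/278.15) = 11.488 + (28.112)·0.65900 = 30.014 °C.

30.0 °C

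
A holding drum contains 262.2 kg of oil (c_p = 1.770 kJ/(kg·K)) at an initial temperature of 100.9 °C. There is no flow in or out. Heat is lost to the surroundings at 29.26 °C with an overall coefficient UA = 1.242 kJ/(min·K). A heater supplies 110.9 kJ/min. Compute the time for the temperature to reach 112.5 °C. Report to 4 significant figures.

400.0 min

Energy balance: M c_p dT/dt = −UA(T − T_amb) + Q̇.
τ = M c_p/UA = 373.667 min; T_ss = T_amb + Q̇/UA = 29.26 + 110.9/1.242 = 118.551 °C.
T(t) = T_ss + (T₀ − T_ss)e^(−t/τ); set T = 112.5:
t = −τ ln[(T − T_ss)/(T₀ − T_ss)] = −373.667 · ln(0.342831) = 400.017 min.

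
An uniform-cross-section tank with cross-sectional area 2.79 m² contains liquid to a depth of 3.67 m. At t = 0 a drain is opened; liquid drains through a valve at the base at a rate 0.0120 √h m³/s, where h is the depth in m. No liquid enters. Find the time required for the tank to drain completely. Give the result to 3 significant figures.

891 s

With no inflow, A dh/dt = −0.0120 √h.
This is separable: 2 d(√h)/dt = −0.0120/A, so √h = √h₀ − (0.0120/(2A)) t.
Tank is empty when √h = 0: t_empty = 2A√h₀/0.0120.
t_empty = 2·2.79·√3.67/0.0120 = 5.5800·1.9157/0.0120 = 890.81 s.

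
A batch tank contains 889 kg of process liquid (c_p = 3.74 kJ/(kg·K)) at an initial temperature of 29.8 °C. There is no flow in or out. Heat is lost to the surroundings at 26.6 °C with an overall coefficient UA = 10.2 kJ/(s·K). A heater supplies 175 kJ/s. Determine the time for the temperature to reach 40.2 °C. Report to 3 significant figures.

M c_p dT/dt = −UA(T − T_amb) + Q̇.
τ = M c_p/UA = 325.97 s; T_ss = T_amb + Q̇/UA = 26.6 + 175/10.2 = 43.757 °C.
T(t) = T_ss + (T₀ − T_ss)e^(−t/τ); set T = 40.2:
t = −τ ln[(T − T_ss)/(T₀ − T_ss)] = −325.97 · ln(0.25485) = 445.63 s.

446 s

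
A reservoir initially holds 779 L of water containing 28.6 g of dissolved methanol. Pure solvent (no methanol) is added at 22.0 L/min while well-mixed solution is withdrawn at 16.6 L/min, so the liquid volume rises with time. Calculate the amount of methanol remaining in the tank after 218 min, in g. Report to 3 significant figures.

1.69 g

Let m(t) be the amount of methanol. Volume: V(t) = V₀ + (Q_in − Q_out) t = 779 + 5.4000 t; V(218) = 1956.2 L.
Solute balance: dm/dt = 0 − Q_out C = −Q_out m/V(t).
Separate: dm/m = −Q_out dt/V(t) ⇒ ln(m/m₀) = −(Q_out/(Q_in−Q_out)) ln(V/V₀).
m = m₀ (V₀/V)^(Q_out/(Q_in−Q_out)) = 28.6 × (779/1956.2)^(3.0741) = 1.6870 g.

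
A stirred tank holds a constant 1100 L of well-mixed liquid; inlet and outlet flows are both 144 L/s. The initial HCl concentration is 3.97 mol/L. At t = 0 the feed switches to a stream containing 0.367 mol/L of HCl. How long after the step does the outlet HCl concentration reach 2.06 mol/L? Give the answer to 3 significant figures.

Accumulation = in − out for the solute gives V dC/dt = Q(C_in − C), so τ = V/Q = 7.6389 s.
C(t) = C_in + (C₀ − C_in) e^(−t/τ). Set C = 2.06 and solve for t:
e^(−t/τ) = (C − C_in)/(C₀ − C_in) = (2.06 − 0.367)/(3.97 − 0.367) = 0.46989
t = −τ ln(…) = 7.6389 × 0.75526 = 5.7694 s.

5.77 s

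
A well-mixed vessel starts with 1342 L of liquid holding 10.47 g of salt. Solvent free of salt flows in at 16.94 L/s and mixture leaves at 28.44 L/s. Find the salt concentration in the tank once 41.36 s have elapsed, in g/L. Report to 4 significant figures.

0.004095 g/L

Let m(t) be the amount of salt. Volume: V(t) = V₀ + (Q_in − Q_out) t = 1342 − 11.5000 t; V(41.36) = 866.360 L.
Species balance (pure solvent in): dm/dt = −Q_out · m/V(t).
Separate: dm/m = −Q_out dt/V(t) ⇒ ln(m/m₀) = −(Q_out/(Q_in−Q_out)) ln(V/V₀).
m = m₀ (V₀/V)^(Q_out/(Q_in−Q_out)) = 10.47 × (1342/866.360)^(-2.47304) = 3.54760 g.
C = m/V = 3.54760/866.360 = 0.00409483 g/L.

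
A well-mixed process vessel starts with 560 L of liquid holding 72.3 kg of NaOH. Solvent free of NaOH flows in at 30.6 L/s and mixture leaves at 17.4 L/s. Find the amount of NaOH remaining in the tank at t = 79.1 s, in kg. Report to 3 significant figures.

18.1 kg

Total volume: dV/dt = Q_in − Q_out = 13.200 L/s, so V(t) = 560 + 13.200 t and V(79.1) = 1604.1 L.
Solute balance: dm/dt = 0 − Q_out C = −Q_out m/V(t).
Separate: dm/m = −Q_out dt/V(t) ⇒ ln(m/m₀) = −(Q_out/(Q_in−Q_out)) ln(V/V₀).
m = m₀ (V₀/V)^(Q_out/(Q_in−Q_out)) = 72.3 × (560/1604.1)^(1.3182) = 18.058 kg.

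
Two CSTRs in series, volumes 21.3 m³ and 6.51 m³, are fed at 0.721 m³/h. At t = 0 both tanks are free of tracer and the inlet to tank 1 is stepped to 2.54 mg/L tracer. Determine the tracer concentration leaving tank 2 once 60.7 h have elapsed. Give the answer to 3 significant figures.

2.07 mg/L

Each tank obeys Vᵢ dCᵢ/dt = Q(Cᵢ₋₁ − Cᵢ), so τᵢ = Vᵢ/Q.
τ₁ = 21.3/0.721 = 29.542 h; τ₂ = 6.51/0.721 = 9.0291 h.
Solving the cascade with C₁(0)=C₂(0)=0 gives C₂(t) = C_in[1 − (τ₁ e^(−t/τ₁) − τ₂ e^(−t/τ₂))/(τ₁ − τ₂)].
At t = 60.7: e^(−t/τ₁) = 0.12813, e^(−t/τ₂) = 0.0012033.
C₂ = 2.54·[1 − (29.542·0.12813 − 9.0291·0.0012033)/(20.513)] = 2.54·0.81600 = 2.0726 mg/L.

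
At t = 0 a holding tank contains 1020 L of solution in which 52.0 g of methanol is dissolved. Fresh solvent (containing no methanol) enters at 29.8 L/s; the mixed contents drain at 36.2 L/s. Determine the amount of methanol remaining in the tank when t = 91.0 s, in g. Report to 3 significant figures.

0.434 g

Let m(t) be the amount of methanol. Volume: V(t) = V₀ + (Q_in − Q_out) t = 1020 − 6.4000 t; V(91.0) = 437.60 L.
No methanol enters, so dm/dt = −Q_out · (m/V).
Separate: dm/m = −Q_out dt/V(t) ⇒ ln(m/m₀) = −(Q_out/(Q_in−Q_out)) ln(V/V₀).
m = m₀ (V₀/V)^(Q_out/(Q_in−Q_out)) = 52.0 × (1020/437.60)^(-5.6562) = 0.43371 g.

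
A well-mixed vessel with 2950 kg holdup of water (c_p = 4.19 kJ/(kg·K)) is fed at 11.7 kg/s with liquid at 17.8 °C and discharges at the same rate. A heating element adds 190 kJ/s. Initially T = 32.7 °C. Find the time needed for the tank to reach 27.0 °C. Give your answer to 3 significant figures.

184 s

M c_p dT/dt = ṁ c_p (T_in − T) + Q̇.
τ = M/ṁ = 252.14 s; T_ss = T_in + Q̇/(ṁ c_p) = 21.676 °C.
T(t) = T_ss + (T₀ − T_ss) e^(−t/τ). Set T = 27.0:
e^(−t/τ) = (27.0 − 21.676)/(32.7 − 21.676) = 0.48296
t = −252.14 · ln(0.48296) = 183.51 s.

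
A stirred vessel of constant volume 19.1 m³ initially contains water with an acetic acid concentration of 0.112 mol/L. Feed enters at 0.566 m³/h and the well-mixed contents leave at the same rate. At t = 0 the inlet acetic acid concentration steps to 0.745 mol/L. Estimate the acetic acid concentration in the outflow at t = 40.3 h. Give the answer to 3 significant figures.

0.553 mol/L

Accumulation = in − out for the solute gives V dC/dt = Q(C_in − C).
Rewrite as dC/dt + C/τ = C_in/τ, τ = V/Q = 33.746 h.
C approaches C_in exponentially: C(t) = C_in + (C₀ − C_in) e^(−t/τ).
C(40.3) = 0.745 + (0.112 − 0.745)·e^(−40.3/33.746) = 0.745 + (-0.63300)·0.30294 = 0.55324 mol/L.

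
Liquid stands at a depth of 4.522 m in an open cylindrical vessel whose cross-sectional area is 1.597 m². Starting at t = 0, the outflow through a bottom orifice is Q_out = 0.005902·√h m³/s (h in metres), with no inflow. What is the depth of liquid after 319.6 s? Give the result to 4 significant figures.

2.359 m

With no inflow, A dh/dt = −0.005902 √h.
∫ h^(−1/2) dh = −(0.005902/A) ∫ dt, giving 2√h = 2√h₀ − (0.005902/A) t.
√h = √4.522 − 0.005902·319.6/(2·1.597) = 2.12650 − 0.590570 = 1.53593.
h = 1.53593² = 2.35908 m.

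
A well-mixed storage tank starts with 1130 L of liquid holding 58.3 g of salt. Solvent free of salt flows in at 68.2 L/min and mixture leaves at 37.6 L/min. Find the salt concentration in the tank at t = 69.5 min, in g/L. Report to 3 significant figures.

0.00488 g/L

Total volume: dV/dt = Q_in − Q_out = 30.600 L/min, so V(t) = 1130 + 30.600 t and V(69.5) = 3256.7 L.
Species balance (pure solvent in): dm/dt = −Q_out · m/V(t).
Separate: dm/m = −Q_out dt/V(t) ⇒ ln(m/m₀) = −(Q_out/(Q_in−Q_out)) ln(V/V₀).
m = m₀ (V₀/V)^(Q_out/(Q_in−Q_out)) = 58.3 × (1130/3256.7)^(1.2288) = 15.878 g.
C = m/V = 15.878/3256.7 = 0.0048756 g/L.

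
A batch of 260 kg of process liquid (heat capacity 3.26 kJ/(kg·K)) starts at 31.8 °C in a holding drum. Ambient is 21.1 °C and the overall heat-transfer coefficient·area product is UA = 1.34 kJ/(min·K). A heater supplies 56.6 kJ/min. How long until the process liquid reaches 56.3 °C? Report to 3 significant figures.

Energy balance: M c_p dT/dt = −UA(T − T_amb) + Q̇.
τ = M c_p/UA = 632.54 min; T_ss = T_amb + Q̇/UA = 21.1 + 56.6/1.34 = 63.339 °C.
T(t) = T_ss + (T₀ − T_ss)e^(−t/τ); set T = 56.3:
t = −τ ln[(T − T_ss)/(T₀ − T_ss)] = −632.54 · ln(0.22318) = 948.67 min.

949 min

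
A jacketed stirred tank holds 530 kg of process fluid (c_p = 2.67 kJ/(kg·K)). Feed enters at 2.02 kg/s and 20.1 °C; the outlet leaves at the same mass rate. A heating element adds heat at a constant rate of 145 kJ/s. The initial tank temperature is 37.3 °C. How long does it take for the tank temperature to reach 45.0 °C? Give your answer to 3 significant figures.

416 s

M c_p dT/dt = ṁ c_p (T_in − T) + Q̇.
τ = M/ṁ = 262.38 s; T_ss = T_in + Q̇/(ṁ c_p) = 46.985 °C.
T(t) = T_ss + (T₀ − T_ss) e^(−t/τ). Set T = 45.0:
e^(−t/τ) = (45.0 − 46.985)/(37.3 − 46.985) = 0.20493
t = −262.38 · ln(0.20493) = 415.89 s.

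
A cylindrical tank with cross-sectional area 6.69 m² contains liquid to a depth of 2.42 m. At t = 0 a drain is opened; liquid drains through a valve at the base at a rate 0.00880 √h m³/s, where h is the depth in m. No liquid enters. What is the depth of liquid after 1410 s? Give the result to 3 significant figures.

0.395 m

A dh/dt = −Q_out = −0.00880 √h.
Separate and integrate: 2(√h − √h₀) = −(0.00880/A) t.
√h = √2.42 − 0.00880·1410/(2·6.69) = 1.5556 − 0.92735 = 0.62828.
h = 0.62828² = 0.39474 m.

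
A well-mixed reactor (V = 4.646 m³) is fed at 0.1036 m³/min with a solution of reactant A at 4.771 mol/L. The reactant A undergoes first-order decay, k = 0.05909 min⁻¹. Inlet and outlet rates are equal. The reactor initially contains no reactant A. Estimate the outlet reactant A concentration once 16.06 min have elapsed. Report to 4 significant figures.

Species balance: V dC/dt = Q C_in − Q C − k V C.
This is linear with rate a = Q/V + k = 0.0813888 min⁻¹.
C_ss = Q C_in/(Q + kV) = 1.30715 mol/L; C(t) = C_ss + (C₀ − C_ss) e^(−a t).
C(16.06) = 1.30715 + (-1.30715)·e^(−0.0813888·16.06) = 1.30715 + (-1.30715)·0.270603 = 0.953432 mol/L.

0.9534 mol/L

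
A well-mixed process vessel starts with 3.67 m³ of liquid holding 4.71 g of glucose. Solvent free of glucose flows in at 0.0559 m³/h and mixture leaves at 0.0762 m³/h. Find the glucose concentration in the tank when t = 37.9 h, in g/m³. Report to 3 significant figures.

Let m(t) be the amount of glucose. Volume: V(t) = V₀ + (Q_in − Q_out) t = 3.67 − 0.020300 t; V(37.9) = 2.9006 m³.
No glucose enters, so dm/dt = −Q_out · (m/V).
dm/m = −Q_out dt/(V₀ − 0.020300 t); integrating gives ln(m/m₀) = −(Q_out/(Q_in−Q_out)) ln(V/V₀).
m = m₀ (V₀/V)^(Q_out/(Q_in−Q_out)) = 4.71 × (3.67/2.9006)^(-3.7537) = 1.9476 g.
C = m/V = 1.9476/2.9006 = 0.67143 g/m³.

0.671 g/m³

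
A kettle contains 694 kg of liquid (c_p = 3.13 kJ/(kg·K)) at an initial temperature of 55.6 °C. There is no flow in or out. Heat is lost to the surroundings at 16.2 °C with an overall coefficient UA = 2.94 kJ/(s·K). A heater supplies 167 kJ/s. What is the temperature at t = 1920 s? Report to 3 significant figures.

71.7 °C

First-law balance (no shaft work): M c_p dT/dt = −UA(T − T_amb) + Q̇.
dT/dt = (T_ss − T)/τ with T_ss = T_amb + Q̇/UA = 16.2 + 167/2.94 = 73.003 °C, τ = M c_p/UA = 694·3.13/2.94 = 738.85 s.
Integrating: T(t) = T_ss + (T₀ − T_ss) e^(−t/τ).
T(1920) = 73.003 + (-17.403)·0.074375 = 71.708 °C.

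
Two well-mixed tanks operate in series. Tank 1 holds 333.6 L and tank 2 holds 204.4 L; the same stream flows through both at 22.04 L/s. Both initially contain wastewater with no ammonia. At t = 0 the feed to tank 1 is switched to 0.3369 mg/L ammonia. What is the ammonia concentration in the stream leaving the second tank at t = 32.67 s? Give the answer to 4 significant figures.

Time constants: τᵢ = Vᵢ/Q for each well-mixed tank.
τ₁ = 333.6/22.04 = 15.1361 s; τ₂ = 204.4/22.04 = 9.27405 s.
Tank 1: C₁ = C_in(1 − e^(−t/τ₁)). Tank 2 (τ₁ ≠ τ₂): C₂ = C_in[1 − (τ₁ e^(−t/τ₁) − τ₂ e^(−t/τ₂))/(τ₁ − τ₂)].
At t = 32.67: e^(−t/τ₁) = 0.115508, e^(−t/τ₂) = 0.0295186.
C₂ = 0.3369·[1 − (15.1361·0.115508 − 9.27405·0.0295186)/(5.86207)] = 0.3369·0.748453 = 0.252154 mg/L.

0.2522 mg/L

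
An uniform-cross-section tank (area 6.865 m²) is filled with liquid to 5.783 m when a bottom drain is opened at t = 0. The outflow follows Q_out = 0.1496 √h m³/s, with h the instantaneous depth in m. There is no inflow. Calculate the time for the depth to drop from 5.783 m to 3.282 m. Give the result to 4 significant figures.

54.44 s

Accumulation of liquid (constant cross-section A): A dh/dt = −0.1496 √h.
∫ h^(−1/2) dh = −(0.1496/A) ∫ dt, giving 2√h = 2√h₀ − (0.1496/A) t.
t = 2A(√h₀ − √h)/0.1496 = 2·6.865·(√5.783 − √3.282)/0.1496
  = 13.7300 × (2.40479 − 1.81163) / 0.1496 = 54.4389 s.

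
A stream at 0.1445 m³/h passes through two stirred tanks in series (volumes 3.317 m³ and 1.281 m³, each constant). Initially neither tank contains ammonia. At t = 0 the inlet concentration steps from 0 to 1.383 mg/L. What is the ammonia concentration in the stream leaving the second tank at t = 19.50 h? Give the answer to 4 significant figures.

0.5159 mg/L

Time constants: τᵢ = Vᵢ/Q for each well-mixed tank.
τ₁ = 3.317/0.1445 = 22.9550 h; τ₂ = 1.281/0.1445 = 8.86505 h.
Solving the cascade with C₁(0)=C₂(0)=0 gives C₂(t) = C_in[1 − (τ₁ e^(−t/τ₁) − τ₂ e^(−t/τ₂))/(τ₁ − τ₂)].
At t = 19.50: e^(−t/τ₁) = 0.427634, e^(−t/τ₂) = 0.110842.
C₂ = 1.383·[1 − (22.9550·0.427634 − 8.86505·0.110842)/(14.0900)] = 1.383·0.373048 = 0.515926 mg/L.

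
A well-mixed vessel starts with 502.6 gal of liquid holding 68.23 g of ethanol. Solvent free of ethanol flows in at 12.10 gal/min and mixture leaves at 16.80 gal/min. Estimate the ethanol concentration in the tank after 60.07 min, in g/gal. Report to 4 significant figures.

0.01623 g/gal

Total volume: dV/dt = Q_in − Q_out = -4.70000 gal/min, so V(t) = 502.6 − 4.70000 t and V(60.07) = 220.271 gal.
Solute balance: dm/dt = 0 − Q_out C = −Q_out m/V(t).
Separate: dm/m = −Q_out dt/V(t) ⇒ ln(m/m₀) = −(Q_out/(Q_in−Q_out)) ln(V/V₀).
m = m₀ (V₀/V)^(Q_out/(Q_in−Q_out)) = 68.23 × (502.6/220.271)^(-3.57447) = 3.57576 g.
C = m/V = 3.57576/220.271 = 0.0162334 g/gal.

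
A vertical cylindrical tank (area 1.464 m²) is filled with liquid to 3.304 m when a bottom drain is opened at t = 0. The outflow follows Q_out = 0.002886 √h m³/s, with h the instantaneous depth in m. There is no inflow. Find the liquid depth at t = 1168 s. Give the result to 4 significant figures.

A dh/dt = −Q_out = −0.002886 √h.
This is separable: 2 d(√h)/dt = −0.002886/A, so √h = √h₀ − (0.002886/(2A)) t.
√h = √3.304 − 0.002886·1168/(2·1.464) = 1.81769 − 1.15125 = 0.666445.
h = 0.666445² = 0.444149 m.

0.4441 m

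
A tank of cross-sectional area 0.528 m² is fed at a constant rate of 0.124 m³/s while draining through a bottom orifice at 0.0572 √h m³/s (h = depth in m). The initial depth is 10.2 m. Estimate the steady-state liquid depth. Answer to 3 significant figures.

Volume balance on the tank: A dh/dt = Q_in − 0.0572 √h. At steady state dh/dt = 0:
Q_in = 0.0572 √h_ss ⇒ √h_ss = 0.124/0.0572 = 2.1678.
h_ss = 2.1678² = 4.6995 m. (Since h₀ = 10.2 m > h_ss, the level will fall toward this value.)

4.70 m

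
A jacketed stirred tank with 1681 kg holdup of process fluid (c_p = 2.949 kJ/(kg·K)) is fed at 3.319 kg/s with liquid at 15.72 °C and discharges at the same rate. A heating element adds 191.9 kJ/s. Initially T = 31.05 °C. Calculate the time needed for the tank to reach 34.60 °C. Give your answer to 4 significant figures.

898.0 s

M c_p dT/dt = ṁ c_p (T_in − T) + Q̇.
τ = M/ṁ = 506.478 s; T_ss = T_in + Q̇/(ṁ c_p) = 35.3262 °C.
T(t) = T_ss + (T₀ − T_ss) e^(−t/τ). Set T = 34.60:
e^(−t/τ) = (34.60 − 35.3262)/(31.05 − 35.3262) = 0.169819
t = −506.478 · ln(0.169819) = 897.995 s.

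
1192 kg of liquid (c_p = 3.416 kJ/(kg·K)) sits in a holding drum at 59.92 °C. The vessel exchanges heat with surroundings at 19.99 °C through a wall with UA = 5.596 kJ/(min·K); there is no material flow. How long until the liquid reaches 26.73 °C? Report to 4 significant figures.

1295 min

Lumped-capacitance energy balance: M c_p dT/dt = UA(T_amb − T).
τ = M c_p/UA = 727.640 min; T_ss = T_amb = 19.9900 °C.
T(t) = T_ss + (T₀ − T_ss)e^(−t/τ); set T = 26.73:
t = −τ ln[(T − T_ss)/(T₀ − T_ss)] = −727.640 · ln(0.168795) = 1294.52 min.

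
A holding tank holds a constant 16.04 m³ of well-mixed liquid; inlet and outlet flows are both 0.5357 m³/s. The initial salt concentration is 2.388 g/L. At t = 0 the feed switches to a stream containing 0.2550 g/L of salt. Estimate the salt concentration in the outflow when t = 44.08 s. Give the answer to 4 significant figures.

0.7444 g/L

Accumulation = in − out for the solute gives V dC/dt = Q(C_in − C).
Rewrite as dC/dt + C/τ = C_in/τ, τ = V/Q = 29.9421 s.
This is linear first-order; C(t) = C_in + (C₀ − C_in) e^(−t/τ).
C(44.08) = 0.2550 + (2.388 − 0.2550)·e^(−44.08/29.9421) = 0.2550 + (2.13300)·0.229426 = 0.744366 g/L.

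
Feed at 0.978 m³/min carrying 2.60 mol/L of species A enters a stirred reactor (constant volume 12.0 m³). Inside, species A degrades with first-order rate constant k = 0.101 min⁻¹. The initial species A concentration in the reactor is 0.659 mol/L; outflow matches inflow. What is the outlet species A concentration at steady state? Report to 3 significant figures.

1.16 mol/L

V dC/dt = Q(C_in − C) − k V C.
Steady state (dC/dt = 0): C_ss = Q C_in/(Q + kV) = C_in/(1 + kV/Q).
C_ss = 0.978·2.60/(0.978 + 0.101·12.0) = 2.5428/2.1900 = 1.1611 mol/L.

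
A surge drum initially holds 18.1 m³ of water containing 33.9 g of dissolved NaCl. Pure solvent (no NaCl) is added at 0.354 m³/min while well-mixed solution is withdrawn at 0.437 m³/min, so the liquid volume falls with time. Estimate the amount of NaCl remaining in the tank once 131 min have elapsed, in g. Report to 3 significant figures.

Total volume: dV/dt = Q_in − Q_out = -0.083000 m³/min, so V(t) = 18.1 − 0.083000 t and V(131) = 7.2270 m³.
No NaCl enters, so dm/dt = −Q_out · (m/V).
dm/m = −Q_out dt/(V₀ − 0.083000 t); integrating gives ln(m/m₀) = −(Q_out/(Q_in−Q_out)) ln(V/V₀).
m = m₀ (V₀/V)^(Q_out/(Q_in−Q_out)) = 33.9 × (18.1/7.2270)^(-5.2651) = 0.26972 g.

0.270 g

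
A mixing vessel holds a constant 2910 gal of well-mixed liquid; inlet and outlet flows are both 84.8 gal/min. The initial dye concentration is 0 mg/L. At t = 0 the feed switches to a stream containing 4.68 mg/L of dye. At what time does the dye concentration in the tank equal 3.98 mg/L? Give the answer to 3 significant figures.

Species balance: V dC/dt = Q(C_in − C) ⇒ τ = V/Q = 34.316 min.
C(t) = C_in + (C₀ − C_in) e^(−t/τ). Set C = 3.98 and solve for t:
e^(−t/τ) = (C − C_in)/(C₀ − C_in) = (3.98 − 4.68)/(0 − 4.68) = 0.14957
t = −τ ln(…) = 34.316 × 1.9000 = 65.200 min.

65.2 min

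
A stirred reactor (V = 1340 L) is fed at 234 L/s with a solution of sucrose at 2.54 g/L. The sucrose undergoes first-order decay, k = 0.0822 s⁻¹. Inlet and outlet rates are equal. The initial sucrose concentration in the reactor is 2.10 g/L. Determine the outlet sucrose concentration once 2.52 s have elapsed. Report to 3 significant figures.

1.92 g/L

Accumulation = in − out − consumed: V dC/dt = Q C_in − Q C − k V C.
This is linear with rate a = Q/V + k = 0.25683 s⁻¹.
C_ss = Q C_in/(Q + kV) = 1.7270 g/L; C(t) = C_ss + (C₀ − C_ss) e^(−a t).
C(2.52) = 1.7270 + (0.37295)·e^(−0.25683·2.52) = 1.7270 + (0.37295)·0.52351 = 1.9223 g/L.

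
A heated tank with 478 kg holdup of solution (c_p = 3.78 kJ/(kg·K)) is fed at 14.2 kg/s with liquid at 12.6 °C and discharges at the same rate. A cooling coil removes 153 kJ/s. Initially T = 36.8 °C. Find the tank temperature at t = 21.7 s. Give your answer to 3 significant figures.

23.9 °C

First-law balance (no shaft work): M c_p dT/dt = ṁ c_p (T_in − T) − 153.
τ = M/ṁ = 33.662 s; T_ss = T_in − Q̇/(ṁ c_p) = 12.6 − 153/(14.2·3.78) = 9.7496 °C.
Solution: T(t) = T_ss + (T₀ − T_ss) e^(−t/τ).
T(21.7) = 9.7496 + (27.050)·e^(−21.7/33.662) = 9.7496 + (27.050)·0.52485 = 23.947 °C.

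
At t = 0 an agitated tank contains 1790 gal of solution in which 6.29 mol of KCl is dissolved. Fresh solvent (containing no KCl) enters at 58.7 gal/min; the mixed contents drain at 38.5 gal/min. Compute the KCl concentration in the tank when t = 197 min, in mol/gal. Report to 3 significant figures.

0.000117 mol/gal

Total volume: dV/dt = Q_in − Q_out = 20.200 gal/min, so V(t) = 1790 + 20.200 t and V(197) = 5769.4 gal.
No KCl enters, so dm/dt = −Q_out · (m/V).
dm/m = −Q_out dt/(V₀ + 20.200 t); integrating gives ln(m/m₀) = −(Q_out/(Q_in−Q_out)) ln(V/V₀).
m = m₀ (V₀/V)^(Q_out/(Q_in−Q_out)) = 6.29 × (1790/5769.4)^(1.9059) = 0.67593 mol.
C = m/V = 0.67593/5769.4 = 0.00011716 mol/gal.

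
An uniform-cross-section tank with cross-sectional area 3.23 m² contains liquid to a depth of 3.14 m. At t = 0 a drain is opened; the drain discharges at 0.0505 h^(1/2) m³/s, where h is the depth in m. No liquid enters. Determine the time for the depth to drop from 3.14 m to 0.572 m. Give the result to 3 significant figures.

A dh/dt = −Q_out = −0.0505 √h.
This is separable: 2 d(√h)/dt = −0.0505/A, so √h = √h₀ − (0.0505/(2A)) t.
t = 2A(√h₀ − √h)/0.0505 = 2·3.23·(√3.14 − √0.572)/0.0505
  = 6.4600 × (1.7720 − 0.75631) / 0.0505 = 129.93 s.

130 s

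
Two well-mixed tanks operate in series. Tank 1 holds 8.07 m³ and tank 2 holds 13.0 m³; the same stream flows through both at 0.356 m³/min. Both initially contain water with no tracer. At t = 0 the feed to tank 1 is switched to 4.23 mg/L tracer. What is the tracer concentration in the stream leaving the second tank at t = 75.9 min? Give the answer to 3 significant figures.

Each tank obeys Vᵢ dCᵢ/dt = Q(Cᵢ₋₁ − Cᵢ), so τᵢ = Vᵢ/Q.
τ₁ = 8.07/0.356 = 22.669 min; τ₂ = 13.0/0.356 = 36.517 min.
Solving the cascade with C₁(0)=C₂(0)=0 gives C₂(t) = C_in[1 − (τ₁ e^(−t/τ₁) − τ₂ e^(−t/τ₂))/(τ₁ − τ₂)].
At t = 75.9: e^(−t/τ₁) = 0.035146, e^(−t/τ₂) = 0.12512.
C₂ = 4.23·[1 − (22.669·0.035146 − 36.517·0.12512)/(-13.848)] = 4.23·0.72760 = 3.0778 mg/L.

3.08 mg/L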